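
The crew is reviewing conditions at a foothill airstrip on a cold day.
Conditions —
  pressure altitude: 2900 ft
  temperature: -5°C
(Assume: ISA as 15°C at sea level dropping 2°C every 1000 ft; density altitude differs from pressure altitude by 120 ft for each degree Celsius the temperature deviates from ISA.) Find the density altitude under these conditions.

ISA temperature at 2900 ft = 15 − 2 × (2900/1000) = 9.2°C.
ISA deviation = -5 − 9.2 = -14.2°C.
Density altitude = 2900 + 120 × (-14.2) = 2900 + (-1704) = 1196 ft.

1196 ft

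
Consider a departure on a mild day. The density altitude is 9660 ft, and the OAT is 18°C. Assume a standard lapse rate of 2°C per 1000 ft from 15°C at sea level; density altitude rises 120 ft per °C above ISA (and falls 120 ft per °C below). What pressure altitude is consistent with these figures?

DA = PA + 120 × (OAT − (15 − 2·PA/1000)) = PA + 120·OAT − 1800 + 0.24·PA = 1.24·PA + 120·OAT − 1800.
So 1.24·PA = 9660 − 120 × 18 + 1800 = 9300.
PA = 9300 / 1.24 = 7500 ft.

7500 ft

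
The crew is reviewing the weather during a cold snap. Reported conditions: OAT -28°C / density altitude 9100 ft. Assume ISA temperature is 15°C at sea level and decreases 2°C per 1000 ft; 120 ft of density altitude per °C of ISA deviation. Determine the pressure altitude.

11500 ft

DA = PA + 120 × (OAT − (15 − 2·PA/1000)) = PA + 120·OAT − 1800 + 0.24·PA = 1.24·PA + 120·OAT − 1800.
So 1.24·PA = 9100 − 120 × (-28) + 1800 = 14260.
PA = 14260 / 1.24 = 11500 ft.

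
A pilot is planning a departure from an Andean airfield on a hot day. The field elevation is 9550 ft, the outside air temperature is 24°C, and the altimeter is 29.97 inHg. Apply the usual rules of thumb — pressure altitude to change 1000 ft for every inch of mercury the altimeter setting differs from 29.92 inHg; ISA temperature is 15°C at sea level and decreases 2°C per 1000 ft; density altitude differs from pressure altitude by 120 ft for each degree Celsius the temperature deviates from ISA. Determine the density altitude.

Pressure altitude = 9550 + (29.92 − 29.97) × 1000 = 9550 + (-50) = 9500 ft.
ISA temperature at 9500 ft = 15 − 2 × (9500/1000) = -4°C.
ISA deviation = 24 − (-4) = +28°C.
Density altitude = 9500 + 120 × (28) = 12860 ft.

12860 ft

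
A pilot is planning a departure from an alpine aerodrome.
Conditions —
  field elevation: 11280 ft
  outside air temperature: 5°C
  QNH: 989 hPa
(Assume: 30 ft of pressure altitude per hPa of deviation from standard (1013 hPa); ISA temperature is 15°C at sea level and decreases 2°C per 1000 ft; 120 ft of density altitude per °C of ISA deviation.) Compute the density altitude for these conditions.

Pressure altitude = 11280 + (1013 − 989) × 30 = 11280 + (+720) = 12000 ft.
ISA temperature at 12000 ft = 15 − 2 × (12000/1000) = -9°C.
ISA deviation = 5 − (-9) = +14°C.
Density altitude = 12000 + 120 × (14) = 13680 ft.

13680 ft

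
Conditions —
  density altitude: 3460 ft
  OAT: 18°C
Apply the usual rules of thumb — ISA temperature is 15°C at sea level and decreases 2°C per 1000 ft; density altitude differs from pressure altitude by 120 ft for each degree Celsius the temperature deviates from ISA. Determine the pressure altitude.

DA = PA + 120 × (OAT − (15 − 2·PA/1000)) = PA + 120·OAT − 1800 + 0.24·PA = 1.24·PA + 120·OAT − 1800.
So 1.24·PA = 3460 − 120 × 18 + 1800 = 3100.
PA = 3100 / 1.24 = 2500 ft.

2500 ft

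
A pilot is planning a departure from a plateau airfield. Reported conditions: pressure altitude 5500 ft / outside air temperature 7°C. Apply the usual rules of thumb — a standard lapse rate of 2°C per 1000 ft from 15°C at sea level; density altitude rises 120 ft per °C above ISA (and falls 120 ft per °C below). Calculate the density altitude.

ISA temperature at 5500 ft = 15 − 2 × (5500/1000) = 4°C.
ISA deviation = 7 − 4 = +3°C.
Density altitude = 5500 + 120 × (3) = 5500 + (+360) = 5860 ft.

5860 ft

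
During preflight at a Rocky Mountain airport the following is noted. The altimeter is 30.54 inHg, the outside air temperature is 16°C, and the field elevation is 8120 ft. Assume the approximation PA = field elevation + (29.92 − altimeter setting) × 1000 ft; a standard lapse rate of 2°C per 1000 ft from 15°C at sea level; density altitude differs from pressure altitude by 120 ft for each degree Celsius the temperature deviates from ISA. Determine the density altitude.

9420 ft

Pressure altitude = 8120 + (29.92 − 30.54) × 1000 = 8120 + (-620) = 7500 ft.
ISA temperature at 7500 ft = 15 − 2 × (7500/1000) = 0°C.
ISA deviation = 16 − 0 = +16°C.
Density altitude = 7500 + 120 × (16) = 9420 ft.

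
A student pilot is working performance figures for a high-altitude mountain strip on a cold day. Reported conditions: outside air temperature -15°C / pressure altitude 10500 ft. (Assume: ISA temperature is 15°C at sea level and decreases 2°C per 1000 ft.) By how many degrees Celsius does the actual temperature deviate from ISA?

ISA-9°C

ISA temperature at 10500 ft = 15 − 2 × (10500/1000) = -6°C.
Deviation = OAT − ISA = -15 − (-6) = -9°C.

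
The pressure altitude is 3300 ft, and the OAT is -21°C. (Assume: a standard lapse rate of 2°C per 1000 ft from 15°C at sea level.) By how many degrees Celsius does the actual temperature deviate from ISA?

ISA-29.4°C

ISA temperature at 3300 ft = 15 − 2 × (3300/1000) = 8.4°C.
Deviation = OAT − ISA = -21 − 8.4 = -29.4°C.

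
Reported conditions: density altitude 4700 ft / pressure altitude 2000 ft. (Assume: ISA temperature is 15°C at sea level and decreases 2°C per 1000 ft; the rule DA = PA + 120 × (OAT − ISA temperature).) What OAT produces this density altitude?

Density altitude − pressure altitude = 4700 − 2000 = +2700 ft.
At 120 ft/°C that is an ISA deviation of 2700/120 = +22.5°C.
ISA temperature at 2000 ft = 15 − 2 × (2000/1000) = 11°C.
OAT = ISA + deviation = 11 + (+22.5) = 33.5°C.

33.5°C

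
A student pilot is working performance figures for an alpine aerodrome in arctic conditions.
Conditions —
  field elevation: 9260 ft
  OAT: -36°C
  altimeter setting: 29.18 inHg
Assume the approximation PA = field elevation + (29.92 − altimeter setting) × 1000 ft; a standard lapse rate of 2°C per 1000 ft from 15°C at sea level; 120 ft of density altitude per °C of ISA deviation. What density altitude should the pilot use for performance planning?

Pressure altitude = 9260 + (29.92 − 29.18) × 1000 = 9260 + (+740) = 10000 ft.
ISA temperature at 10000 ft = 15 − 2 × (10000/1000) = -5°C.
ISA deviation = -36 − (-5) = -31°C.
Density altitude = 10000 + 120 × (-31) = 6280 ft.

6280 ft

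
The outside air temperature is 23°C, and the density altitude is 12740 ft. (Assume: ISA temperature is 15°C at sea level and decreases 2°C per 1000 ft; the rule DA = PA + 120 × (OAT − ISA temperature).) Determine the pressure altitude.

DA = PA + 120 × (OAT − (15 − 2·PA/1000)) = PA + 120·OAT − 1800 + 0.24·PA = 1.24·PA + 120·OAT − 1800.
So 1.24·PA = 12740 − 120 × 23 + 1800 = 11780.
PA = 11780 / 1.24 = 9500 ft.

9500 ft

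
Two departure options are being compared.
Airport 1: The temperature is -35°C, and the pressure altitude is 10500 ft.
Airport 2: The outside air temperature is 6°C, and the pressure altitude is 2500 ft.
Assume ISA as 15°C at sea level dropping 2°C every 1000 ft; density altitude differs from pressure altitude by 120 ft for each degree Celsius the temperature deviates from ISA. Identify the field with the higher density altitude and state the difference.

Airport 1: ISA temp = -6°C, deviation -29°C, DA = 10500 + 120 × (-29) = 7020 ft.
Airport 2: ISA temp = 10°C, deviation -4°C, DA = 2500 + 120 × (-4) = 2020 ft.
Airport 1 is higher by 7020 − 2020 = 5000 ft.

Airport 1 by 5000 ft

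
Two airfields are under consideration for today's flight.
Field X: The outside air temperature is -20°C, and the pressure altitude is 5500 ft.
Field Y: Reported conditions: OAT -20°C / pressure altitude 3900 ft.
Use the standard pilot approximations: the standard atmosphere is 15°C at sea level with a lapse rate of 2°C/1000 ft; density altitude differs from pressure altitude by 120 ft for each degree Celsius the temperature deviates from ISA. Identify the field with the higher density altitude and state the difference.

Field X by 1984 ft

Field X: ISA temp = 4°C, deviation -24°C, DA = 5500 + 120 × (-24) = 2620 ft.
Field Y: ISA temp = 7.2°C, deviation -27.2°C, DA = 3900 + 120 × (-27.2) = 636 ft.
Field X is higher by 2620 − 636 = 1984 ft.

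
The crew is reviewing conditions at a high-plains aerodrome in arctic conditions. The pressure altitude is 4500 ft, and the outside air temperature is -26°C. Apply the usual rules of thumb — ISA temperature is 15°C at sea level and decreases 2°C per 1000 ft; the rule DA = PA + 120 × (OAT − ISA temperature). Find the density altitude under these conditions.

660 ft

ISA temperature at 4500 ft = 15 − 2 × (4500/1000) = 6°C.
ISA deviation = -26 − 6 = -32°C.
Density altitude = 4500 + 120 × (-32) = 4500 + (-3840) = 660 ft.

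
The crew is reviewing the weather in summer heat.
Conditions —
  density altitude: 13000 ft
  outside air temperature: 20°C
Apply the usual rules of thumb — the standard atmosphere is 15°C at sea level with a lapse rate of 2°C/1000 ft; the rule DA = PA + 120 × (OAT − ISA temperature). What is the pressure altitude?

DA = PA + 120 × (OAT − (15 − 2·PA/1000)) = PA + 120·OAT − 1800 + 0.24·PA = 1.24·PA + 120·OAT − 1800.
So 1.24·PA = 13000 − 120 × 20 + 1800 = 12400.
PA = 12400 / 1.24 = 10000 ft.

10000 ft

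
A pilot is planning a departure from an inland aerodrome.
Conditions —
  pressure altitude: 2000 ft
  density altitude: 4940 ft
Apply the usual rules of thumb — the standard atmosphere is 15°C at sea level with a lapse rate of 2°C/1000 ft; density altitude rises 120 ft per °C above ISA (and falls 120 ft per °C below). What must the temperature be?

35.5°C

Density altitude − pressure altitude = 4940 − 2000 = +2940 ft.
At 120 ft/°C that is an ISA deviation of 2940/120 = +24.5°C.
ISA temperature at 2000 ft = 15 − 2 × (2000/1000) = 11°C.
OAT = ISA + deviation = 11 + (+24.5) = 35.5°C.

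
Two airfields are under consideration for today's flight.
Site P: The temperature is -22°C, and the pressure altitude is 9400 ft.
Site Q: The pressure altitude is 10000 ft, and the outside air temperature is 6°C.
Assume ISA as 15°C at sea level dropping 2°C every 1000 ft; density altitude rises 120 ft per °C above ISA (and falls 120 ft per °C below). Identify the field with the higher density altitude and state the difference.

Site P: ISA temp = -3.8°C, deviation -18.2°C, DA = 9400 + 120 × (-18.2) = 7216 ft.
Site Q: ISA temp = -5°C, deviation +11°C, DA = 10000 + 120 × 11 = 11320 ft.
Site Q is higher by 11320 − 7216 = 4104 ft.

Site Q by 4104 ft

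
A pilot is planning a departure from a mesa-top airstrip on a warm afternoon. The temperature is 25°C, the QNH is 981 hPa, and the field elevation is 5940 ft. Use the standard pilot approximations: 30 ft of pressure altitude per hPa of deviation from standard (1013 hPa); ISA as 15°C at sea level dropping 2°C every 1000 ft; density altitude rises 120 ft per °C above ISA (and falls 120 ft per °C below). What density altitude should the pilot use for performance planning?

9756 ft

Pressure altitude = 5940 + (1013 − 981) × 30 = 5940 + (+960) = 6900 ft.
ISA temperature at 6900 ft = 15 − 2 × (6900/1000) = 1.2°C.
ISA deviation = 25 − 1.2 = +23.8°C.
Density altitude = 6900 + 120 × (23.8) = 9756 ft.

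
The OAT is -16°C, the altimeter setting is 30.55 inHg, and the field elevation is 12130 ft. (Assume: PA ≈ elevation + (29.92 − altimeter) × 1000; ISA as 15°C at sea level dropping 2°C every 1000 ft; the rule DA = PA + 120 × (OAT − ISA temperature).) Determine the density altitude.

10540 ft

Pressure altitude = 12130 + (29.92 − 30.55) × 1000 = 12130 + (-630) = 11500 ft.
ISA temperature at 11500 ft = 15 − 2 × (11500/1000) = -8°C.
ISA deviation = -16 − (-8) = -8°C.
Density altitude = 11500 + 120 × (-8) = 10540 ft.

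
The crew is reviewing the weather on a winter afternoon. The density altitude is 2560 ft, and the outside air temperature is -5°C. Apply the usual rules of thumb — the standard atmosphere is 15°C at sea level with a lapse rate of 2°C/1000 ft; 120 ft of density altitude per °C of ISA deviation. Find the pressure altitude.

DA = PA + 120 × (OAT − (15 − 2·PA/1000)) = PA + 120·OAT − 1800 + 0.24·PA = 1.24·PA + 120·OAT − 1800.
So 1.24·PA = 2560 − 120 × (-5) + 1800 = 4960.
PA = 4960 / 1.24 = 4000 ft.

4000 ft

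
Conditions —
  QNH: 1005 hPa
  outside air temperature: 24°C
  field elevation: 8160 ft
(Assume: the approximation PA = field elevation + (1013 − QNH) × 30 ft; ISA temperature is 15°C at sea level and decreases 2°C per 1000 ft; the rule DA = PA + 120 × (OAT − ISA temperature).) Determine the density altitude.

11496 ft

Pressure altitude = 8160 + (1013 − 1005) × 30 = 8160 + (+240) = 8400 ft.
ISA temperature at 8400 ft = 15 − 2 × (8400/1000) = -1.8°C.
ISA deviation = 24 − (-1.8) = +25.8°C.
Density altitude = 8400 + 120 × (25.8) = 11496 ft.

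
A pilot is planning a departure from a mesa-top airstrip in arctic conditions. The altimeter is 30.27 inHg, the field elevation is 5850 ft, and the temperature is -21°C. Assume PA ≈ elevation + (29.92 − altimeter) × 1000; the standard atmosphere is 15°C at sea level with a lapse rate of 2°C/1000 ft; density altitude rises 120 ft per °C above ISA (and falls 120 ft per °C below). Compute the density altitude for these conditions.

Pressure altitude = 5850 + (29.92 − 30.27) × 1000 = 5850 + (-350) = 5500 ft.
ISA temperature at 5500 ft = 15 − 2 × (5500/1000) = 4°C.
ISA deviation = -21 − 4 = -25°C.
Density altitude = 5500 + 120 × (-25) = 2500 ft.

2500 ft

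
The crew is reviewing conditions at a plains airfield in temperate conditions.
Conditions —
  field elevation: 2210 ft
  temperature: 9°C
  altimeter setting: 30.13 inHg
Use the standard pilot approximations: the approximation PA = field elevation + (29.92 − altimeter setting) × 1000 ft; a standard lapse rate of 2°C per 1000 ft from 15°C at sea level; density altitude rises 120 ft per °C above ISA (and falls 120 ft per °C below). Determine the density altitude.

Pressure altitude = 2210 + (29.92 − 30.13) × 1000 = 2210 + (-210) = 2000 ft.
ISA temperature at 2000 ft = 15 − 2 × (2000/1000) = 11°C.
ISA deviation = 9 − 11 = -2°C.
Density altitude = 2000 + 120 × (-2) = 1760 ft.

1760 ft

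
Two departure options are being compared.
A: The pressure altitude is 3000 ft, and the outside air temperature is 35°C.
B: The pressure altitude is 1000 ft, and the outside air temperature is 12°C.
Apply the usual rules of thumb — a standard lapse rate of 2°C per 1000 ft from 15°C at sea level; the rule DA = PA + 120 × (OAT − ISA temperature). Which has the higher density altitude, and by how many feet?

A: ISA temp = 9°C, deviation +26°C, DA = 3000 + 120 × 26 = 6120 ft.
B: ISA temp = 13°C, deviation -1°C, DA = 1000 + 120 × (-1) = 880 ft.
A is higher by 6120 − 880 = 5240 ft.

A by 5240 ft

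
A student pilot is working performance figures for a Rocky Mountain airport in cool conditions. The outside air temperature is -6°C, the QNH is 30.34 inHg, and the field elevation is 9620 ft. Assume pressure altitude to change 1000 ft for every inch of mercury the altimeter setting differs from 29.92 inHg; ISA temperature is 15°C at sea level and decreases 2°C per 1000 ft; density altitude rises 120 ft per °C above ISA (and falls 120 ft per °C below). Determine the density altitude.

8888 ft

Pressure altitude = 9620 + (29.92 − 30.34) × 1000 = 9620 + (-420) = 9200 ft.
ISA temperature at 9200 ft = 15 − 2 × (9200/1000) = -3.4°C.
ISA deviation = -6 − (-3.4) = -2.6°C.
Density altitude = 9200 + 120 × (-2.6) = 8888 ft.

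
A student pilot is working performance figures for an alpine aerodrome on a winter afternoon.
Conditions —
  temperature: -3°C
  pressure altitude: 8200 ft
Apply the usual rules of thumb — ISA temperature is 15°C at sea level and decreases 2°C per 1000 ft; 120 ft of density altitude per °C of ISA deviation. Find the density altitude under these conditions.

8008 ft

ISA temperature at 8200 ft = 15 − 2 × (8200/1000) = -1.4°C.
ISA deviation = -3 − (-1.4) = -1.6°C.
Density altitude = 8200 + 120 × (-1.6) = 8200 + (-192) = 8008 ft.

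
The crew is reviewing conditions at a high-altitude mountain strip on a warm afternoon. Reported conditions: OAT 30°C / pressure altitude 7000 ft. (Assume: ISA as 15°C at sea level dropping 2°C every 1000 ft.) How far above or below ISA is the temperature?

ISA temperature at 7000 ft = 15 − 2 × (7000/1000) = 1°C.
Deviation = OAT − ISA = 30 − 1 = +29°C.

ISA+29°C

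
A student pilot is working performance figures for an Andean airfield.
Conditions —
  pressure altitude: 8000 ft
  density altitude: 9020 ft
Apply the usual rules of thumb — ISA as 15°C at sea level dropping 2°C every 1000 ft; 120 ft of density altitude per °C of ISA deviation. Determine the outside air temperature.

Density altitude − pressure altitude = 9020 − 8000 = +1020 ft.
At 120 ft/°C that is an ISA deviation of 1020/120 = +8.5°C.
ISA temperature at 8000 ft = 15 − 2 × (8000/1000) = -1°C.
OAT = ISA + deviation = -1 + (+8.5) = 7.5°C.

7.5°C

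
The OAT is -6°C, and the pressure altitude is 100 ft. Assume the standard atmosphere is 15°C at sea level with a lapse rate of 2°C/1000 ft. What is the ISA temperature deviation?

ISA-20.8°C

ISA temperature at 100 ft = 15 − 2 × (100/1000) = 14.8°C.
Deviation = OAT − ISA = -6 − 14.8 = -20.8°C.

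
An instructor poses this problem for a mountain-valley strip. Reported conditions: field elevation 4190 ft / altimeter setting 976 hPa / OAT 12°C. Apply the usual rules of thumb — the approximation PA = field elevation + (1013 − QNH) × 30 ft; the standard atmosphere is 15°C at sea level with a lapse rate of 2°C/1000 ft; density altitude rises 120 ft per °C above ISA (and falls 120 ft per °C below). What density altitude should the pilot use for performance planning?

6212 ft

Pressure altitude = 4190 + (1013 − 976) × 30 = 4190 + (+1110) = 5300 ft.
ISA temperature at 5300 ft = 15 − 2 × (5300/1000) = 4.4°C.
ISA deviation = 12 − 4.4 = +7.6°C.
Density altitude = 5300 + 120 × (7.6) = 6212 ft.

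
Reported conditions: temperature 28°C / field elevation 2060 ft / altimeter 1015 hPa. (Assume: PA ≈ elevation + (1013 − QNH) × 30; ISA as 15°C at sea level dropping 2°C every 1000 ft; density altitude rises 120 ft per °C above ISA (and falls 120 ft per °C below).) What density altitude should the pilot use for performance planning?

Pressure altitude = 2060 + (1013 − 1015) × 30 = 2060 + (-60) = 2000 ft.
ISA temperature at 2000 ft = 15 − 2 × (2000/1000) = 11°C.
ISA deviation = 28 − 11 = +17°C.
Density altitude = 2000 + 120 × (17) = 4040 ft.

4040 ft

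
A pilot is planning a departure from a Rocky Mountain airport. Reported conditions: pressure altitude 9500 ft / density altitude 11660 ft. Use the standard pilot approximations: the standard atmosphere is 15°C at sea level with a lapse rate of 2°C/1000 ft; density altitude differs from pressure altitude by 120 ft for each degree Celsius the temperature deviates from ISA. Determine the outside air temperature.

Density altitude − pressure altitude = 11660 − 9500 = +2160 ft.
At 120 ft/°C that is an ISA deviation of 2160/120 = +18°C.
ISA temperature at 9500 ft = 15 − 2 × (9500/1000) = -4°C.
OAT = ISA + deviation = -4 + (+18) = 14°C.

14°C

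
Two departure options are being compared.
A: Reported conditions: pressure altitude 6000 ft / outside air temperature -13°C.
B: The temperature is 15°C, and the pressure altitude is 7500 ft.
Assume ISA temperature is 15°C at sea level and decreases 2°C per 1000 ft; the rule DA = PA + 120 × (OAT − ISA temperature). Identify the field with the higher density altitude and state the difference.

B by 5220 ft

A: ISA temp = 3°C, deviation -16°C, DA = 6000 + 120 × (-16) = 4080 ft.
B: ISA temp = 0°C, deviation +15°C, DA = 7500 + 120 × 15 = 9300 ft.
B is higher by 9300 − 4080 = 5220 ft.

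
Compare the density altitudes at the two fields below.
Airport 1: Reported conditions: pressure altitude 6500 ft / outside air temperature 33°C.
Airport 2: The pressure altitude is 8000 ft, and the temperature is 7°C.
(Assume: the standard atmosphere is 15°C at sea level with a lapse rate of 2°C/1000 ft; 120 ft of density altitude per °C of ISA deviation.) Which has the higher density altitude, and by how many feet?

Airport 1 by 1260 ft

Airport 1: ISA temp = 2°C, deviation +31°C, DA = 6500 + 120 × 31 = 10220 ft.
Airport 2: ISA temp = -1°C, deviation +8°C, DA = 8000 + 120 × 8 = 8960 ft.
Airport 1 is higher by 10220 − 8960 = 1260 ft.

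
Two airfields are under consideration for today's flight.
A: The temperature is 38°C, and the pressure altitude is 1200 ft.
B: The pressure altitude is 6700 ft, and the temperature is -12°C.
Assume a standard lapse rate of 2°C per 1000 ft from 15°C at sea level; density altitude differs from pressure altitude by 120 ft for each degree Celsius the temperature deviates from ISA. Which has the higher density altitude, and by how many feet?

B by 820 ft

A: ISA temp = 12.6°C, deviation +25.4°C, DA = 1200 + 120 × 25.4 = 4248 ft.
B: ISA temp = 1.6°C, deviation -13.6°C, DA = 6700 + 120 × (-13.6) = 5068 ft.
B is higher by 5068 − 4248 = 820 ft.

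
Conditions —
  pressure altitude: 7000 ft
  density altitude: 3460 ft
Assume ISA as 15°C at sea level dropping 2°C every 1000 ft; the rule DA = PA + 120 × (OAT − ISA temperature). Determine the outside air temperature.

Density altitude − pressure altitude = 3460 − 7000 = -3540 ft.
At 120 ft/°C that is an ISA deviation of -3540/120 = -29.5°C.
ISA temperature at 7000 ft = 15 − 2 × (7000/1000) = 1°C.
OAT = ISA + deviation = 1 + (-29.5) = -28.5°C.

-28.5°C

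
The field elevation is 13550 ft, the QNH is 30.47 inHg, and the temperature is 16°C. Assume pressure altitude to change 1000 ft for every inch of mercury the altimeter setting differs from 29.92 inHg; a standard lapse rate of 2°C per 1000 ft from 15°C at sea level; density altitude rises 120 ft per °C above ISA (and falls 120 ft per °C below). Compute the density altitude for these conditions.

Pressure altitude = 13550 + (29.92 − 30.47) × 1000 = 13550 + (-550) = 13000 ft.
ISA temperature at 13000 ft = 15 − 2 × (13000/1000) = -11°C.
ISA deviation = 16 − (-11) = +27°C.
Density altitude = 13000 + 120 × (27) = 16240 ft.

16240 ft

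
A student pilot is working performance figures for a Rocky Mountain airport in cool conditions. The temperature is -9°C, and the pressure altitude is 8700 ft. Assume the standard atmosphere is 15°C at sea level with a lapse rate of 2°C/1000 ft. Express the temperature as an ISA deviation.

ISA temperature at 8700 ft = 15 − 2 × (8700/1000) = -2.4°C.
Deviation = OAT − ISA = -9 − (-2.4) = -6.6°C.

ISA-6.6°C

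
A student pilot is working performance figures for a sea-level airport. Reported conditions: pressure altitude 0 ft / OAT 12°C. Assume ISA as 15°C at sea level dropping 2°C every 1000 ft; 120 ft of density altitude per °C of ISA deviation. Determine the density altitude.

-360 ft

ISA temperature at 0 ft = 15 − 2 × (0/1000) = 15°C.
ISA deviation = 12 − 15 = -3°C.
Density altitude = 0 + 120 × (-3) = 0 + (-360) = -360 ft.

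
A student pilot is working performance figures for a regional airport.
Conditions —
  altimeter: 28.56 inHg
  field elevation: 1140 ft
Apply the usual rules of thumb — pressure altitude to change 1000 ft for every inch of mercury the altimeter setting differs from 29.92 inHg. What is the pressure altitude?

2500 ft

Pressure correction = (29.92 − 28.56) × 1000 = +1360 ft.
Pressure altitude = 1140 + (+1360) = 2500 ft.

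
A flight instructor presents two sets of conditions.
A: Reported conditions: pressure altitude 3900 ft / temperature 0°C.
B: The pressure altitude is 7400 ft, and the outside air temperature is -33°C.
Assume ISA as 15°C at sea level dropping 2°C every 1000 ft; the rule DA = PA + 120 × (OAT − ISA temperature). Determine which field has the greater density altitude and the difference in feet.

A: ISA temp = 7.2°C, deviation -7.2°C, DA = 3900 + 120 × (-7.2) = 3036 ft.
B: ISA temp = 0.2°C, deviation -33.2°C, DA = 7400 + 120 × (-33.2) = 3416 ft.
B is higher by 3416 − 3036 = 380 ft.

B by 380 ft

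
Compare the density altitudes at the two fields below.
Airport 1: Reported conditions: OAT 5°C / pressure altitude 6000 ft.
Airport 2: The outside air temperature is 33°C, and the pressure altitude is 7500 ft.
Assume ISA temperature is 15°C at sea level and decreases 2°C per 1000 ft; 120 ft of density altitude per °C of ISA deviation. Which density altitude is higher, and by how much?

Airport 1: ISA temp = 3°C, deviation +2°C, DA = 6000 + 120 × 2 = 6240 ft.
Airport 2: ISA temp = 0°C, deviation +33°C, DA = 7500 + 120 × 33 = 11460 ft.
Airport 2 is higher by 11460 − 6240 = 5220 ft.

Airport 2 by 5220 ft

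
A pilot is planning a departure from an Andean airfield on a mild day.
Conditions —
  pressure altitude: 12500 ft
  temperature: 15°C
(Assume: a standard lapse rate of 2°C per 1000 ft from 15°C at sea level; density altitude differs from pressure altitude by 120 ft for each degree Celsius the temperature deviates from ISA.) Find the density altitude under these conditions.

ISA temperature at 12500 ft = 15 − 2 × (12500/1000) = -10°C.
ISA deviation = 15 − (-10) = +25°C.
Density altitude = 12500 + 120 × (25) = 12500 + (+3000) = 15500 ft.

15500 ft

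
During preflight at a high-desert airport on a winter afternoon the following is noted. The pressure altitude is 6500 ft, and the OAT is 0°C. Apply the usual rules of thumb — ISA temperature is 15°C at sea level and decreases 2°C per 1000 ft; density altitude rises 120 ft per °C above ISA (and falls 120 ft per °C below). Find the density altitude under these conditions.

6260 ft

ISA temperature at 6500 ft = 15 − 2 × (6500/1000) = 2°C.
ISA deviation = 0 − 2 = -2°C.
Density altitude = 6500 + 120 × (-2) = 6500 + (-240) = 6260 ft.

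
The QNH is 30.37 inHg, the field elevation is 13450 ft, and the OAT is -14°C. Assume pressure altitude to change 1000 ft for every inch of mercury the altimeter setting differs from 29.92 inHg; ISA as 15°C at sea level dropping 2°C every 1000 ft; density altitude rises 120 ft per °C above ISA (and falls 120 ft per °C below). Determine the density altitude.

12640 ft

Pressure altitude = 13450 + (29.92 − 30.37) × 1000 = 13450 + (-450) = 13000 ft.
ISA temperature at 13000 ft = 15 − 2 × (13000/1000) = -11°C.
ISA deviation = -14 − (-11) = -3°C.
Density altitude = 13000 + 120 × (-3) = 12640 ft.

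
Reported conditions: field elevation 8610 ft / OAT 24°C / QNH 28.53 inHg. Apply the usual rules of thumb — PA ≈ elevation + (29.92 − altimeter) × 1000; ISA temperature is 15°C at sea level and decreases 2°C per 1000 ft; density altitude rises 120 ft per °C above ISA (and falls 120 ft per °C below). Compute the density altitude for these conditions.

13480 ft

Pressure altitude = 8610 + (29.92 − 28.53) × 1000 = 8610 + (+1390) = 10000 ft.
ISA temperature at 10000 ft = 15 − 2 × (10000/1000) = -5°C.
ISA deviation = 24 − (-5) = +29°C.
Density altitude = 10000 + 120 × (29) = 13480 ft.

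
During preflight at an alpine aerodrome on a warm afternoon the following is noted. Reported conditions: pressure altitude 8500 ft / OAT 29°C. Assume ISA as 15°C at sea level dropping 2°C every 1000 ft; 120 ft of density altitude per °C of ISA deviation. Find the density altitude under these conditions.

ISA temperature at 8500 ft = 15 − 2 × (8500/1000) = -2°C.
ISA deviation = 29 − (-2) = +31°C.
Density altitude = 8500 + 120 × (31) = 8500 + (+3720) = 12220 ft.

12220 ft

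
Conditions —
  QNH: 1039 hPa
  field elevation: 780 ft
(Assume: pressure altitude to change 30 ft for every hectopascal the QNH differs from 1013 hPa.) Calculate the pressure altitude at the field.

Pressure correction = (1013 − 1039) × 30 = -780 ft.
Pressure altitude = 780 + (-780) = 0 ft.

0 ft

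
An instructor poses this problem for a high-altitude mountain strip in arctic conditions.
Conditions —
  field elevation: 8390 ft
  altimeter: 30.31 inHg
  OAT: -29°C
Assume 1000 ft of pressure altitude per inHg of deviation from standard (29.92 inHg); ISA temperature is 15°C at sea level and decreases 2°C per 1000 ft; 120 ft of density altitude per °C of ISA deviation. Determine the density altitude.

4640 ft

Pressure altitude = 8390 + (29.92 − 30.31) × 1000 = 8390 + (-390) = 8000 ft.
ISA temperature at 8000 ft = 15 − 2 × (8000/1000) = -1°C.
ISA deviation = -29 − (-1) = -28°C.
Density altitude = 8000 + 120 × (-28) = 4640 ft.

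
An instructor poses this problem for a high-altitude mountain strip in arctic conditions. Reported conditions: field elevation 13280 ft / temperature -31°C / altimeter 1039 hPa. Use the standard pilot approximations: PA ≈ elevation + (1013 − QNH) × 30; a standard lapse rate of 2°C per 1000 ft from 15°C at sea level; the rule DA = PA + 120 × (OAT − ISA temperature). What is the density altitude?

9980 ft

Pressure altitude = 13280 + (1013 − 1039) × 30 = 13280 + (-780) = 12500 ft.
ISA temperature at 12500 ft = 15 − 2 × (12500/1000) = -10°C.
ISA deviation = -31 − (-10) = -21°C.
Density altitude = 12500 + 120 × (-21) = 9980 ft.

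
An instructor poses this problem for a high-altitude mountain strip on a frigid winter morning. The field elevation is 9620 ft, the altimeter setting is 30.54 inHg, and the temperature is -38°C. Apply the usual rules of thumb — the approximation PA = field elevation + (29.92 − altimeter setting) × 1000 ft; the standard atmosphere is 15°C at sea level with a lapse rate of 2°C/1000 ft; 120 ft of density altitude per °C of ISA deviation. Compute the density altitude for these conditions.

Pressure altitude = 9620 + (29.92 − 30.54) × 1000 = 9620 + (-620) = 9000 ft.
ISA temperature at 9000 ft = 15 − 2 × (9000/1000) = -3°C.
ISA deviation = -38 − (-3) = -35°C.
Density altitude = 9000 + 120 × (-35) = 4800 ft.

4800 ft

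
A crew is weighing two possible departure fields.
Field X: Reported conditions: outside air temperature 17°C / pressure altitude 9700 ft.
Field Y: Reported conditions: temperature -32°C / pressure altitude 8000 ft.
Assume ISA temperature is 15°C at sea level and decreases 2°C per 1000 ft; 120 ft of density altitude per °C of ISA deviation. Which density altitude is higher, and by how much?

Field X: ISA temp = -4.4°C, deviation +21.4°C, DA = 9700 + 120 × 21.4 = 12268 ft.
Field Y: ISA temp = -1°C, deviation -31°C, DA = 8000 + 120 × (-31) = 4280 ft.
Field X is higher by 12268 − 4280 = 7988 ft.

Field X by 7988 ft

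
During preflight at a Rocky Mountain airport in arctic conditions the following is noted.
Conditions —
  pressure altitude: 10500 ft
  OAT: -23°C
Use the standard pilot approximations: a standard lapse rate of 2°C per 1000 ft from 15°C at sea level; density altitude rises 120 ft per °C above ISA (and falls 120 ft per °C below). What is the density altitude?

ISA temperature at 10500 ft = 15 − 2 × (10500/1000) = -6°C.
ISA deviation = -23 − (-6) = -17°C.
Density altitude = 10500 + 120 × (-17) = 10500 + (-2040) = 8460 ft.

8460 ft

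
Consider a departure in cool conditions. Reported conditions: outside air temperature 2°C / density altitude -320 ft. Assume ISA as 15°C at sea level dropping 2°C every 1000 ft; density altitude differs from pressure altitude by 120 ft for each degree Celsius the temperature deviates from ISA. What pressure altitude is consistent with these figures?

1000 ft

DA = PA + 120 × (OAT − (15 − 2·PA/1000)) = PA + 120·OAT − 1800 + 0.24·PA = 1.24·PA + 120·OAT − 1800.
So 1.24·PA = -320 − 120 × 2 + 1800 = 1240.
PA = 1240 / 1.24 = 1000 ft.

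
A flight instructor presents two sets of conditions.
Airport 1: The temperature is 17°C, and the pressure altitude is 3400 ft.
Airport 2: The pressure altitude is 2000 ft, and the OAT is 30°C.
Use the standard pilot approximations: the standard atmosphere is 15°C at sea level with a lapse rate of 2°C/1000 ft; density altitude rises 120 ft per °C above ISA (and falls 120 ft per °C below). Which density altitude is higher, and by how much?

Airport 1 by 176 ft

Airport 1: ISA temp = 8.2°C, deviation +8.8°C, DA = 3400 + 120 × 8.8 = 4456 ft.
Airport 2: ISA temp = 11°C, deviation +19°C, DA = 2000 + 120 × 19 = 4280 ft.
Airport 1 is higher by 4456 − 4280 = 176 ft.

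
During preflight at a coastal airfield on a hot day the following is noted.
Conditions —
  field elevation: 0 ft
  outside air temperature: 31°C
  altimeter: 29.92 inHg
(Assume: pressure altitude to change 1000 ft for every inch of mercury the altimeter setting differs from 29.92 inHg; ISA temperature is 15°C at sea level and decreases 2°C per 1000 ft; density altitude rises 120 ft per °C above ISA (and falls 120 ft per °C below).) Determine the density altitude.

1920 ft

Pressure altitude = 0 + (29.92 − 29.92) × 1000 = 0 + (0) = 0 ft.
ISA temperature at 0 ft = 15 − 2 × (0/1000) = 15°C.
ISA deviation = 31 − 15 = +16°C.
Density altitude = 0 + 120 × (16) = 1920 ft.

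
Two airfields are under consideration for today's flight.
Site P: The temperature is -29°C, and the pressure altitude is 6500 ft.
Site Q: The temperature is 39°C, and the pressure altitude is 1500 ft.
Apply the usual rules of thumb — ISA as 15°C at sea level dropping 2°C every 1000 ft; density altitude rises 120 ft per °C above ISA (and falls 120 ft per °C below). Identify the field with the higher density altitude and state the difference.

Site Q by 1960 ft

Site P: ISA temp = 2°C, deviation -31°C, DA = 6500 + 120 × (-31) = 2780 ft.
Site Q: ISA temp = 12°C, deviation +27°C, DA = 1500 + 120 × 27 = 4740 ft.
Site Q is higher by 4740 − 2780 = 1960 ft.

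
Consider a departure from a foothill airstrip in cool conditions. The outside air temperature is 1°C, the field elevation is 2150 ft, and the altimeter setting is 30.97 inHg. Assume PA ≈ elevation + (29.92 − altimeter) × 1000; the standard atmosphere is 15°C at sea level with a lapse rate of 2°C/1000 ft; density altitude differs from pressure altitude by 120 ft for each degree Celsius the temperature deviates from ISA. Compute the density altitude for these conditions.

Pressure altitude = 2150 + (29.92 − 30.97) × 1000 = 2150 + (-1050) = 1100 ft.
ISA temperature at 1100 ft = 15 − 2 × (1100/1000) = 12.8°C.
ISA deviation = 1 − 12.8 = -11.8°C.
Density altitude = 1100 + 120 × (-11.8) = -316 ft.

-316 ft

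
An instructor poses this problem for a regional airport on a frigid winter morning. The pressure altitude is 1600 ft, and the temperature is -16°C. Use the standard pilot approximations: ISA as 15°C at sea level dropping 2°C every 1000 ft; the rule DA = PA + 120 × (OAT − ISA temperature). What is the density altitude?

-1736 ft

ISA temperature at 1600 ft = 15 − 2 × (1600/1000) = 11.8°C.
ISA deviation = -16 − 11.8 = -27.8°C.
Density altitude = 1600 + 120 × (-27.8) = 1600 + (-3336) = -1736 ft.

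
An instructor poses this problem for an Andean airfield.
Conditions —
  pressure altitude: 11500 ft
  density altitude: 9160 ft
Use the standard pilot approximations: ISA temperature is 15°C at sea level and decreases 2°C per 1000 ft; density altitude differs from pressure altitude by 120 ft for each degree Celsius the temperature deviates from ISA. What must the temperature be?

-27.5°C

Density altitude − pressure altitude = 9160 − 11500 = -2340 ft.
At 120 ft/°C that is an ISA deviation of -2340/120 = -19.5°C.
ISA temperature at 11500 ft = 15 − 2 × (11500/1000) = -8°C.
OAT = ISA + deviation = -8 + (-19.5) = -27.5°C.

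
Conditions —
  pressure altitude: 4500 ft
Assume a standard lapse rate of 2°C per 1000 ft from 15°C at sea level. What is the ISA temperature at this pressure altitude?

6°C

ISA temperature = 15 − 2 × (4500/1000) = 15 − 9 = 6°C.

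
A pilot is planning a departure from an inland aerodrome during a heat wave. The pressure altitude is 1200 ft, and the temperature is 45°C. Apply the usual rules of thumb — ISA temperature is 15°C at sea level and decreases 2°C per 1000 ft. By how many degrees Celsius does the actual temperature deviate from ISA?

ISA temperature at 1200 ft = 15 − 2 × (1200/1000) = 12.6°C.
Deviation = OAT − ISA = 45 − 12.6 = +32.4°C.

ISA+32.4°C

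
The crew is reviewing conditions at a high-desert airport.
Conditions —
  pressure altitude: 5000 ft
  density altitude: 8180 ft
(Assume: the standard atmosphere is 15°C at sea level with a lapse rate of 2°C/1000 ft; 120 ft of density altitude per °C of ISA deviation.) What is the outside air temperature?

31.5°C

Density altitude − pressure altitude = 8180 − 5000 = +3180 ft.
At 120 ft/°C that is an ISA deviation of 3180/120 = +26.5°C.
ISA temperature at 5000 ft = 15 − 2 × (5000/1000) = 5°C.
OAT = ISA + deviation = 5 + (+26.5) = 31.5°C.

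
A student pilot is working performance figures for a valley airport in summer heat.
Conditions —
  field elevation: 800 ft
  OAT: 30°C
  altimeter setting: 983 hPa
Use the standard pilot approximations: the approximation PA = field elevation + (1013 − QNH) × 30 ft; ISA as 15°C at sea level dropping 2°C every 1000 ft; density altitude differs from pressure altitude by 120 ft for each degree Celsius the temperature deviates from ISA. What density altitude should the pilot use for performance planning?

3908 ft

Pressure altitude = 800 + (1013 − 983) × 30 = 800 + (+900) = 1700 ft.
ISA temperature at 1700 ft = 15 − 2 × (1700/1000) = 11.6°C.
ISA deviation = 30 − 11.6 = +18.4°C.
Density altitude = 1700 + 120 × (18.4) = 3908 ft.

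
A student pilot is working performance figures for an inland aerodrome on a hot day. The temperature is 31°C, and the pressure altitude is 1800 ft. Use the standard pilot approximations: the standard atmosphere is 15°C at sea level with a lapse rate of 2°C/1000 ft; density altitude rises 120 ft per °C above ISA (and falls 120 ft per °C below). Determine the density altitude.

ISA temperature at 1800 ft = 15 − 2 × (1800/1000) = 11.4°C.
ISA deviation = 31 − 11.4 = +19.6°C.
Density altitude = 1800 + 120 × (19.6) = 1800 + (+2352) = 4152 ft.

4152 ft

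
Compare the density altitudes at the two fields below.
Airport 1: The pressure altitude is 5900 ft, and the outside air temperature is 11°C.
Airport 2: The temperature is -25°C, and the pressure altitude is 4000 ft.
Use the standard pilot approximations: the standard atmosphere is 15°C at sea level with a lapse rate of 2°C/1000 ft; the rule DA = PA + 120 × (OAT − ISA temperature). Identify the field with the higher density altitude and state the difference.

Airport 1: ISA temp = 3.2°C, deviation +7.8°C, DA = 5900 + 120 × 7.8 = 6836 ft.
Airport 2: ISA temp = 7°C, deviation -32°C, DA = 4000 + 120 × (-32) = 160 ft.
Airport 1 is higher by 6836 − 160 = 6676 ft.

Airport 1 by 6676 ft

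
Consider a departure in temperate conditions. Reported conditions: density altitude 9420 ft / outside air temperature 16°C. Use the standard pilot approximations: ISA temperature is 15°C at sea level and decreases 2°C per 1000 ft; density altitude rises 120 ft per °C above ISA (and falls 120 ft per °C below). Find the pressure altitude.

7500 ft

DA = PA + 120 × (OAT − (15 − 2·PA/1000)) = PA + 120·OAT − 1800 + 0.24·PA = 1.24·PA + 120·OAT − 1800.
So 1.24·PA = 9420 − 120 × 16 + 1800 = 9300.
PA = 9300 / 1.24 = 7500 ft.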